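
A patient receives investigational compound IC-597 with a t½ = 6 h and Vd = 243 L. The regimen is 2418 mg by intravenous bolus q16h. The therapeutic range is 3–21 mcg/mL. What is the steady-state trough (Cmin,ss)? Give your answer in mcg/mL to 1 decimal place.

1.9 mcg/mL

k = ln2/t½ = ln2/6 ≈ 0.115525 h⁻¹; fraction remaining f = e^(−kτ) = e^(−0.115525×16) ≈ 0.1575.
At steady state, accumulation factor R = 1/(1 − e^(−kτ)) ≈ 1.1869.
Single-dose peak C₀ = D/Vd = 2418/243 ≈ 9.951 mcg/mL.
Cmax,ss = C₀/(1 − f) ≈ 9.951/0.8425 ≈ 11.811 mcg/mL.
Steady-state trough Cmin,ss = Cmax,ss·f ≈ 11.811 × 0.1575 ≈ 1.860 mcg/mL.
Trough 1.9 mcg/mL vs MEC 3 mcg/mL: subtherapeutic.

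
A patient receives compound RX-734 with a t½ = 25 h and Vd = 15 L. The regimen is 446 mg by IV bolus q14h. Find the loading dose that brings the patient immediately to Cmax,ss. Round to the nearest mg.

1386 mg

f = (1/2)^(14/25) ≈ 0.678302; accumulation ratio R = 1/(1−f) ≈ 3.10851.
Loading dose to hit Cmax,ss on first dose: D_load = D_maint·R ≈ 446 × 3.10851 ≈ 1386.40 mg.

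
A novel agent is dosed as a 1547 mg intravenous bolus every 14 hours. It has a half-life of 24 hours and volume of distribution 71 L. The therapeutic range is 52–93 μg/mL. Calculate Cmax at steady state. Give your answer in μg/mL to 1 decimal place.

τ/t½ = 14/24 ≈ 0.58333, so fraction remaining f = (1/2)^(14/24) ≈ 0.6674.
At steady state, accumulation factor R = 1/(1 − e^(−kτ)) ≈ 3.0066.
Each bolus raises the concentration by D/Vd = 1547/71 ≈ 21.789 μg/mL.
Steady-state peak Cmax,ss = C₀·R ≈ 21.789 × 3.0066 ≈ 65.511 μg/mL.
Peak 65.5 μg/mL vs MTC 93 μg/mL: below toxic threshold.

65.5 μg/mL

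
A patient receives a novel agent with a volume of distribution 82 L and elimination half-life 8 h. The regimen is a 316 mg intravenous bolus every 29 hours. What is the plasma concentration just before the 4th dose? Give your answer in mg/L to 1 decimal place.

f = (1/2)^(τ/t½) = (1/2)^(29/8) ≈ 0.0811.
C₀ = D/Vd = 316/82 ≈ 3.854 mg/L.
Before the 4th dose, 3 doses have been given. Superposition: Cmin = C₀·(f + f² + … + f^3).
≈ 3.854 × (0.0811 + 0.0066 + 0.0005) ≈ 3.854 × 0.0882 ≈ 0.340 mg/L.

0.3 mg/L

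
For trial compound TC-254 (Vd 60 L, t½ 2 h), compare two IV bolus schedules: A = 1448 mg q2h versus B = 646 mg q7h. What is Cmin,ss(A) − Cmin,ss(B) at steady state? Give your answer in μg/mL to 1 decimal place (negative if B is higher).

Regimen A: f = (1/2)^(2/2) ≈ 0.5000; Cmin,ss = (1448/60)·f/(1−f) ≈ 24.133 μg/mL.
Regimen B: f = (1/2)^(7/2) ≈ 0.0884; Cmin,ss = (646/60)·f/(1−f) ≈ 1.044 μg/mL.
Difference ≈ 24.133 − 1.044 ≈ 23.089 μg/mL.

23.1 μg/mL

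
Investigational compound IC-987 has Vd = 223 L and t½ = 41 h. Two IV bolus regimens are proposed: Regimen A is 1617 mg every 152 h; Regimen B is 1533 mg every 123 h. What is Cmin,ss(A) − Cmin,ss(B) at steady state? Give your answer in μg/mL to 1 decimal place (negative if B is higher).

Regimen A: f = (1/2)^(152/41) ≈ 0.0766; Cmin,ss = (1617/223)·f/(1−f) ≈ 0.602 μg/mL.
Regimen B: f = (1/2)^(123/41) ≈ 0.1250; Cmin,ss = (1533/223)·f/(1−f) ≈ 0.982 μg/mL.
Difference ≈ 0.602 − 0.982 ≈ -0.380 μg/mL.

-0.4 μg/mL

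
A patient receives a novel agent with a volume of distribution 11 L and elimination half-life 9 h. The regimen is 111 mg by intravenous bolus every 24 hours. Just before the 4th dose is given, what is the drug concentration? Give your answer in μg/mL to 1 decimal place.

f = (1/2)^(τ/t½) = (1/2)^(24/9) ≈ 0.1575.
C₀ = D/Vd = 111/11 ≈ 10.091 μg/mL.
Before the 4th dose, 3 doses have been given. Superposition: Cmin = C₀·(f + f² + … + f^3).
≈ 10.091 × (0.1575 + 0.0248 + 0.0039) ≈ 10.091 × 0.1862 ≈ 1.879 μg/mL.

1.9 μg/mL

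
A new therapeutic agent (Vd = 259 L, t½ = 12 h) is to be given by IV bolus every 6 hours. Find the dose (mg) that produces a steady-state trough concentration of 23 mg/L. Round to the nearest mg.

2467 mg

τ/t½ = 6/12 ≈ 0.5, so f = (1/2)^(6/12) ≈ 0.707107.
Cmin,ss = (D/Vd)·f/(1−f), so D = Cmin,ss·Vd·(1−f)/f.
D = 23 × 259 × (1−f)/f ≈ 23 × 259 × 0.41421 ≈ 2467.45 mg.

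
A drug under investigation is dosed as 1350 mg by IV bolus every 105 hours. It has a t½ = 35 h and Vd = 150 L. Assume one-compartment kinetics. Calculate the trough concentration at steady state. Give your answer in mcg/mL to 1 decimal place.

The dosing interval is 3 half-lives, so f = 2^(−3) = 0.125.
Accumulation ratio R = 1/(1 − f) = 1/0.875 = 8/7.
Single-dose peak C₀ = D/Vd = 1350/150 = 9 mcg/mL.
Steady-state peak Cmax,ss = C₀·R = 9 × 8/7 ≈ 10.286 mcg/mL.
Steady-state trough Cmin,ss = Cmax,ss·f ≈ 10.286 × 0.125 ≈ 1.286 mcg/mL.

1.3 mcg/mL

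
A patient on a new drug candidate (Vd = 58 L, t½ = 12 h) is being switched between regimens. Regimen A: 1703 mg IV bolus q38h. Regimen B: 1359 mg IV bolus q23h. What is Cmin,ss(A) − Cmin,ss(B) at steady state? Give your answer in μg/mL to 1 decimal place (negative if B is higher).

-4.8 μg/mL

Regimen A: f = (1/2)^(38/12) ≈ 0.1114; Cmin,ss = (1703/58)·f/(1−f) ≈ 3.681 μg/mL.
Regimen B: f = (1/2)^(23/12) ≈ 0.2649; Cmin,ss = (1359/58)·f/(1−f) ≈ 8.444 μg/mL.
Difference ≈ 3.681 − 8.444 ≈ -4.763 μg/mL.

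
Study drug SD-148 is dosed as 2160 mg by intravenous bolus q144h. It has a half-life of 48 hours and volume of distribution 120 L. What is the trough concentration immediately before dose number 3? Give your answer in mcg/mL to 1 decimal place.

2.5 mcg/mL

f = (1/2)^(τ/t½) = (1/2)^(144/48) ≈ 0.1250.
C₀ = D/Vd = 2160/120 ≈ 18.000 mcg/mL.
Before the 3rd dose, 2 doses have been given. Superposition: Cmin = C₀·(f + f²).
≈ 18.000 × (0.1250 + 0.0156) ≈ 18.000 × 0.1406 ≈ 2.531 mcg/mL.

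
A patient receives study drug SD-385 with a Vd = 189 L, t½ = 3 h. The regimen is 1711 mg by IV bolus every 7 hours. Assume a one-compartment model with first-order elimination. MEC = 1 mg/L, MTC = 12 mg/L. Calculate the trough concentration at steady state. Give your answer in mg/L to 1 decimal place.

Over one 7-h interval, 7/3 ≈ 2.3333 half-lives elapse, leaving f ≈ 0.1984 of each dose.
Accumulation ratio R = 1/(1 − f) ≈ 1/0.8016 ≈ 1.2475.
Each bolus raises the concentration by D/Vd = 1711/189 ≈ 9.053 mg/L.
Cmax,ss = C₀/(1 − f) ≈ 9.053/0.8016 ≈ 11.294 mg/L.
Steady-state trough Cmin,ss = Cmax,ss·f ≈ 11.294 × 0.1984 ≈ 2.241 mg/L.
Trough 2.2 mg/L vs MEC 1 mg/L: adequate.

2.2 mg/L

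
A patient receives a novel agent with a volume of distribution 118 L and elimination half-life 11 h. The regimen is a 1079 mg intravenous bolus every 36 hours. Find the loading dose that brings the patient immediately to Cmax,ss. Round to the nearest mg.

1204 mg

f = (1/2)^(36/11) ≈ 0.103469; accumulation ratio R = 1/(1−f) ≈ 1.11541.
Loading dose to hit Cmax,ss on first dose: D_load = D_maint·R ≈ 1079 × 1.11541 ≈ 1203.53 mg.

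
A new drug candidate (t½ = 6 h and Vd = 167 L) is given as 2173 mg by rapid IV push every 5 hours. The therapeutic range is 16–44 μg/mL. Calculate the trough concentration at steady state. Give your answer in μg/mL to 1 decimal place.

τ/t½ = 5/6 ≈ 0.83333, so fraction remaining f = (1/2)^(5/6) ≈ 0.5612.
Each bolus raises the concentration by D/Vd = 2173/167 ≈ 13.012 μg/mL.
Steady-state trough Cmin,ss = C₀·f/(1−f) ≈ 13.012 × 0.5612/0.4388 ≈ 16.642 μg/mL.
Trough 16.6 μg/mL vs MEC 16 μg/mL: adequate.

16.6 μg/mL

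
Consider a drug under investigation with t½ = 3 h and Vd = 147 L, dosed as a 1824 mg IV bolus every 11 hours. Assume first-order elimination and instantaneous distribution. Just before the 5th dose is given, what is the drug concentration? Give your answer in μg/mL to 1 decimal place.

1.1 μg/mL

f = (1/2)^(τ/t½) = (1/2)^(11/3) ≈ 0.0787.
C₀ = D/Vd = 1824/147 ≈ 12.408 μg/mL.
Before the 5th dose, 4 doses have been given. Superposition: Cmin = C₀·(f + f² + … + f^4).
≈ 12.408 × (0.0787 + 0.0062 + 0.0005 + 0.0000) ≈ 12.408 × 0.0854 ≈ 1.060 μg/mL.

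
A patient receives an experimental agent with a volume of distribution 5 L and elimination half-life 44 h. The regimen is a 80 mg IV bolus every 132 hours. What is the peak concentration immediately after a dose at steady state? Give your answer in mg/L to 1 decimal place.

18.3 mg/L

The dosing interval is 3 half-lives, so f = 2^(−3) = 0.125.
At steady state, R = 1/(1 − 0.125) = 8/7.
Single-dose peak C₀ = D/Vd = 80/5 = 16 mg/L.
Steady-state peak Cmax,ss = C₀·R = 16 × 8/7 ≈ 18.286 mg/L.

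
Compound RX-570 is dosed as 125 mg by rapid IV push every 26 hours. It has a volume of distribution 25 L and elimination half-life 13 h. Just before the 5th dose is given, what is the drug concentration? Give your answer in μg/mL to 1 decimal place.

1.7 μg/mL

f = (1/2)^(τ/t½) = (1/2)^(26/13) ≈ 0.2500.
C₀ = D/Vd = 125/25 ≈ 5.000 μg/mL.
Before the 5th dose, 4 doses have been given. Superposition: Cmin = C₀·(f + f² + … + f^4).
≈ 5.000 × (0.2500 + 0.0625 + 0.0156 + 0.0039) ≈ 5.000 × 0.3320 ≈ 1.660 μg/mL.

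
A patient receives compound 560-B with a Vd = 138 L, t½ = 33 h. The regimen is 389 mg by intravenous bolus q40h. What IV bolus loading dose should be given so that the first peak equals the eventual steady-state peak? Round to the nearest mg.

f = (1/2)^(40/33) ≈ 0.431634; accumulation ratio R = 1/(1−f) ≈ 1.75943.
Loading dose to hit Cmax,ss on first dose: D_load = D_maint·R ≈ 389 × 1.75943 ≈ 684.42 mg.

684 mg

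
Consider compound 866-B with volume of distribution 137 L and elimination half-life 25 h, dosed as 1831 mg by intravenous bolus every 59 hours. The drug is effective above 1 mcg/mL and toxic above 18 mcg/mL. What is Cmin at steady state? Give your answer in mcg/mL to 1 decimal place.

3.2 mcg/mL

τ/t½ = 59/25 ≈ 2.36, so fraction remaining f = (1/2)^(59/25) ≈ 0.1948.
Single-dose peak C₀ = D/Vd = 1831/137 ≈ 13.365 mcg/mL.
Steady-state trough Cmin,ss = C₀·f/(1−f) ≈ 13.365 × 0.1948/0.8052 ≈ 3.233 mcg/mL.
Trough 3.2 mcg/mL vs MEC 1 mcg/mL: adequate.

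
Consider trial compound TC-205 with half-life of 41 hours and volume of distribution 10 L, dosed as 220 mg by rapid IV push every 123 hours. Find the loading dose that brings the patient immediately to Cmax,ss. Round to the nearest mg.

f = (1/2)^(123/41) ≈ 0.125000; accumulation ratio R = 1/(1−f) ≈ 1.14286.
Loading dose to hit Cmax,ss on first dose: D_load = D_maint·R ≈ 220 × 1.14286 ≈ 251.43 mg.

251 mg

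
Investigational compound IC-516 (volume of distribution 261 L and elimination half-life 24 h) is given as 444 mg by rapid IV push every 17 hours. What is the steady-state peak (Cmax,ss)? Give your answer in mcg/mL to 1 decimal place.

4.4 mcg/mL

k = ln2/t½ = ln2/24 ≈ 0.028881 h⁻¹; fraction remaining f = e^(−kτ) = e^(−0.028881×17) ≈ 0.6120.
At steady state, accumulation factor R = 1/(1 − e^(−kτ)) ≈ 2.5773.
Single-dose peak C₀ = D/Vd = 444/261 ≈ 1.701 mcg/mL.
Steady-state peak Cmax,ss = C₀·R ≈ 1.701 × 2.5773 ≈ 4.384 mcg/mL.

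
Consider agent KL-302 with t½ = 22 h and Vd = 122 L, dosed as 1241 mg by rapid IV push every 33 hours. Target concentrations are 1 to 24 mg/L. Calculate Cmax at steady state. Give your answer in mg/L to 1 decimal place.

τ/t½ = 33/22 ≈ 1.5, so fraction remaining f = (1/2)^(33/22) ≈ 0.3536.
Accumulation ratio R = 1/(1 − f) ≈ 1/0.6464 ≈ 1.5470.
Single-dose peak C₀ = D/Vd = 1241/122 ≈ 10.172 mg/L.
Steady-state peak Cmax,ss = C₀·R ≈ 10.172 × 1.5470 ≈ 15.736 mg/L.
Peak 15.7 mg/L vs MTC 24 mg/L: below toxic threshold.

15.7 mg/L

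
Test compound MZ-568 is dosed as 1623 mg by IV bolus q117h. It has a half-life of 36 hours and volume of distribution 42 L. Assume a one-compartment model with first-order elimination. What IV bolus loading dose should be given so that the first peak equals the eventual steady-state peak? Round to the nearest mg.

1814 mg

f = (1/2)^(117/36) ≈ 0.105112; accumulation ratio R = 1/(1−f) ≈ 1.11746.
Loading dose to hit Cmax,ss on first dose: D_load = D_maint·R ≈ 1623 × 1.11746 ≈ 1813.64 mg.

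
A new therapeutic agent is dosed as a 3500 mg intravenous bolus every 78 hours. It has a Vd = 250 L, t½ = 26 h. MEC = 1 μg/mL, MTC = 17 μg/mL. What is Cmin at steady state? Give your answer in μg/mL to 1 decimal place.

2.0 μg/mL

The dosing interval is 3 half-lives, so f = 2^(−3) = 0.125.
At steady state, R = 1/(1 − 0.125) = 8/7.
Single-dose peak C₀ = D/Vd = 3500/250 = 14 μg/mL.
Steady-state peak Cmax,ss = C₀·R = 14 × 8/7 ≈ 16.000 μg/mL.
Steady-state trough Cmin,ss = Cmax,ss·f ≈ 16.000 × 0.125 ≈ 2.000 μg/mL.
Trough 2.0 μg/mL vs MEC 1 μg/mL: adequate.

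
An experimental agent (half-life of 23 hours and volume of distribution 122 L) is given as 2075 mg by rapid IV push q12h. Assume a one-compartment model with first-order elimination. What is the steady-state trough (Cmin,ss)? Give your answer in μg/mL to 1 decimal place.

τ/t½ = 12/23 ≈ 0.52174, so fraction remaining f = (1/2)^(12/23) ≈ 0.6965.
Each bolus raises the concentration by D/Vd = 2075/122 ≈ 17.008 μg/mL.
Steady-state trough Cmin,ss = C₀·f/(1−f) ≈ 17.008 × 0.6965/0.3035 ≈ 39.032 μg/mL.

39.0 μg/mL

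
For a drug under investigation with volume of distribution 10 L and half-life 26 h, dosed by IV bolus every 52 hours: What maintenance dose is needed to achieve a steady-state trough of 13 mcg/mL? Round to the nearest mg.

390 mg

τ/t½ = 52/26 ≈ 2, so f = (1/2)^(52/26) ≈ 0.250000.
Cmin,ss = (D/Vd)·f/(1−f), so D = Cmin,ss·Vd·(1−f)/f.
D = 13 × 10 × (1−f)/f ≈ 13 × 10 × 3.00000 ≈ 390.00 mg.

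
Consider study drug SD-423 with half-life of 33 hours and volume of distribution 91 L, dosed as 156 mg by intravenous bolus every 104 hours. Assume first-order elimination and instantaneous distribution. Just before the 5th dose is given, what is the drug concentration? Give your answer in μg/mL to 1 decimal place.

0.2 μg/mL

f = (1/2)^(τ/t½) = (1/2)^(104/33) ≈ 0.1125.
C₀ = D/Vd = 156/91 ≈ 1.714 μg/mL.
Before the 5th dose, 4 doses have been given. Superposition: Cmin = C₀·(f + f² + … + f^4).
≈ 1.714 × (0.1125 + 0.0127 + 0.0014 + 0.0002) ≈ 1.714 × 0.1268 ≈ 0.217 μg/mL.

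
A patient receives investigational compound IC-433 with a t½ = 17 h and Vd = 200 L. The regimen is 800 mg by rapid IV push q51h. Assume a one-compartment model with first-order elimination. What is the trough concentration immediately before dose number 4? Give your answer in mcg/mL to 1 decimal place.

f = (1/2)^(τ/t½) = (1/2)^(51/17) ≈ 0.1250.
C₀ = D/Vd = 800/200 ≈ 4.000 mcg/mL.
Before the 4th dose, 3 doses have been given. Superposition: Cmin = C₀·(f + f² + … + f^3).
≈ 4.000 × (0.1250 + 0.0156 + 0.0020) ≈ 4.000 × 0.1426 ≈ 0.570 mcg/mL.

0.6 mcg/mL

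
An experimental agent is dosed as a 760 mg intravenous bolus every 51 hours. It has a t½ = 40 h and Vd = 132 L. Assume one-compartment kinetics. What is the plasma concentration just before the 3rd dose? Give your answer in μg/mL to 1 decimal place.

3.4 μg/mL

f = (1/2)^(τ/t½) = (1/2)^(51/40) ≈ 0.4132.
C₀ = D/Vd = 760/132 ≈ 5.758 μg/mL.
Before the 3rd dose, 2 doses have been given. Superposition: Cmin = C₀·(f + f²).
≈ 5.758 × (0.4132 + 0.1707) ≈ 5.758 × 0.5839 ≈ 3.362 μg/mL.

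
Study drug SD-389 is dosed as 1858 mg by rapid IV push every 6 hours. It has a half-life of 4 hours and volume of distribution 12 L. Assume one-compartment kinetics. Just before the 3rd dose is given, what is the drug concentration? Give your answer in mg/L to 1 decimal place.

f = (1/2)^(τ/t½) = (1/2)^(6/4) ≈ 0.3536.
C₀ = D/Vd = 1858/12 ≈ 154.833 mg/L.
Before the 3rd dose, 2 doses have been given. Superposition: Cmin = C₀·(f + f²).
≈ 154.833 × (0.3536 + 0.1250) ≈ 154.833 × 0.4786 ≈ 74.103 mg/L.

74.1 mg/L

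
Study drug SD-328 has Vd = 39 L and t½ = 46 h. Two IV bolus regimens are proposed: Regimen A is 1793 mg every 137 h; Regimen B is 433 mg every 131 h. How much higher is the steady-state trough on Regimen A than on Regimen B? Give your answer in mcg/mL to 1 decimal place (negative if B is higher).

Regimen A: f = (1/2)^(137/46) ≈ 0.1269; Cmin,ss = (1793/39)·f/(1−f) ≈ 6.682 mcg/mL.
Regimen B: f = (1/2)^(131/46) ≈ 0.1389; Cmin,ss = (433/39)·f/(1−f) ≈ 1.791 mcg/mL.
Difference ≈ 6.682 − 1.791 ≈ 4.891 mcg/mL.

4.9 mcg/mL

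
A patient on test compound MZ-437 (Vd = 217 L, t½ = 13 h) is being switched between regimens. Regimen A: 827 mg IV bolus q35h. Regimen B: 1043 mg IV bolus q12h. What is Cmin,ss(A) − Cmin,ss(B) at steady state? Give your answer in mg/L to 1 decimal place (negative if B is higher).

Regimen A: f = (1/2)^(35/13) ≈ 0.1547; Cmin,ss = (827/217)·f/(1−f) ≈ 0.697 mg/L.
Regimen B: f = (1/2)^(12/13) ≈ 0.5274; Cmin,ss = (1043/217)·f/(1−f) ≈ 5.364 mg/L.
Difference ≈ 0.697 − 5.364 ≈ -4.667 mg/L.

-4.7 mg/L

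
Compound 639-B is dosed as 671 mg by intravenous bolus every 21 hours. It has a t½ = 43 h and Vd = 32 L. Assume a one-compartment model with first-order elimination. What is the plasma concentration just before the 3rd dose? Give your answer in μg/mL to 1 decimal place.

25.6 μg/mL

f = (1/2)^(τ/t½) = (1/2)^(21/43) ≈ 0.7128.
C₀ = D/Vd = 671/32 ≈ 20.969 μg/mL.
Before the 3rd dose, 2 doses have been given. Superposition: Cmin = C₀·(f + f²).
≈ 20.969 × (0.7128 + 0.5081) ≈ 20.969 × 1.2209 ≈ 25.601 μg/mL.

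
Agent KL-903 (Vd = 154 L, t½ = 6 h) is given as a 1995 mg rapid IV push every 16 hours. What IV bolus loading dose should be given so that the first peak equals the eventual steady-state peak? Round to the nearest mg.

f = (1/2)^(16/6) ≈ 0.157490; accumulation ratio R = 1/(1−f) ≈ 1.18693.
Loading dose to hit Cmax,ss on first dose: D_load = D_maint·R ≈ 1995 × 1.18693 ≈ 2367.93 mg.

2368 mg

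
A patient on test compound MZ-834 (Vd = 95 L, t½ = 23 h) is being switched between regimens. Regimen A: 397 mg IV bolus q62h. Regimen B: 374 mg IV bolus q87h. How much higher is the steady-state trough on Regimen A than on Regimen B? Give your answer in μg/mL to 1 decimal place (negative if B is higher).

0.5 μg/mL

Regimen A: f = (1/2)^(62/23) ≈ 0.1544; Cmin,ss = (397/95)·f/(1−f) ≈ 0.763 μg/mL.
Regimen B: f = (1/2)^(87/23) ≈ 0.0727; Cmin,ss = (374/95)·f/(1−f) ≈ 0.309 μg/mL.
Difference ≈ 0.763 − 0.309 ≈ 0.454 μg/mL.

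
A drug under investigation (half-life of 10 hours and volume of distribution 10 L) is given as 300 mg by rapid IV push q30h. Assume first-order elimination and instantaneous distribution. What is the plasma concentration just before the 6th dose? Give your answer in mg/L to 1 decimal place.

4.3 mg/L

f = (1/2)^(τ/t½) = (1/2)^(30/10) ≈ 0.1250.
C₀ = D/Vd = 300/10 ≈ 30.000 mg/L.
Before the 6th dose, 5 doses have been given. Superposition: Cmin = C₀·(f + f² + … + f^5).
≈ 30.000 × (0.1250 + 0.0156 + 0.0020 + 0.0002 + 0.0000) ≈ 30.000 × 0.1428 ≈ 4.284 mg/L.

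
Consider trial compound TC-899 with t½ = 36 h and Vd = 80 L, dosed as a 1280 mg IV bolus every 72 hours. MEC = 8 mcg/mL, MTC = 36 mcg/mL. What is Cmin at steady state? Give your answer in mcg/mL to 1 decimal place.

τ = 72 h = 2 half-lives, so f = (1/2)^2 = 0.25.
At steady state, R = 1/(1 − 0.25) = 4/3.
Single-dose peak C₀ = D/Vd = 1280/80 = 16 mcg/mL.
Steady-state peak Cmax,ss = C₀·R = 16 × 4/3 ≈ 21.333 mcg/mL.
Steady-state trough Cmin,ss = Cmax,ss·f ≈ 21.333 × 0.25 ≈ 5.333 mcg/mL.
Trough 5.3 mcg/mL vs MEC 8 mcg/mL: subtherapeutic.

5.3 mcg/mL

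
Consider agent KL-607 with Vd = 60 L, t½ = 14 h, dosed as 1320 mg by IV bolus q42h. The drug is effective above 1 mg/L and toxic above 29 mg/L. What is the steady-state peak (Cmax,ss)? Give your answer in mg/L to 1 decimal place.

τ = 42 h = 3 half-lives, so f = (1/2)^3 = 0.125.
At steady state, R = 1/(1 − 0.125) = 8/7.
Single-dose peak C₀ = D/Vd = 1320/60 = 22 mg/L.
Steady-state peak Cmax,ss = C₀·R = 22 × 8/7 ≈ 25.143 mg/L.
Peak 25.1 mg/L vs MTC 29 mg/L: below toxic threshold.

25.1 mg/L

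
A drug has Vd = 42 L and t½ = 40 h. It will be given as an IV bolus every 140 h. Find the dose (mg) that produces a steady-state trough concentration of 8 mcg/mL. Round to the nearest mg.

τ/t½ = 140/40 ≈ 3.5, so f = (1/2)^(140/40) ≈ 0.088388.
Cmin,ss = (D/Vd)·f/(1−f), so D = Cmin,ss·Vd·(1−f)/f.
D = 8 × 42 × (1−f)/f ≈ 8 × 42 × 10.31375 ≈ 3465.42 mg.

3465 mg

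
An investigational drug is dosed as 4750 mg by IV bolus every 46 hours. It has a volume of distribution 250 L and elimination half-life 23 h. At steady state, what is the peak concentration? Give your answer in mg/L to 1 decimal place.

25.3 mg/L

The dosing interval is 2 half-lives, so f = 2^(−2) = 0.25.
At steady state, R = 1/(1 − 0.25) = 4/3.
Single-dose peak C₀ = D/Vd = 4750/250 = 19 mg/L.
Steady-state peak Cmax,ss = C₀·R = 19 × 4/3 ≈ 25.333 mg/L.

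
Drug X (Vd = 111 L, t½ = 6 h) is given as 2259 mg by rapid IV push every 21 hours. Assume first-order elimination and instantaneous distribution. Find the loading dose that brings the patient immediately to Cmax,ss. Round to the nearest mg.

2478 mg

f = (1/2)^(21/6) ≈ 0.088388; accumulation ratio R = 1/(1−f) ≈ 1.09696.
Loading dose to hit Cmax,ss on first dose: D_load = D_maint·R ≈ 2259 × 1.09696 ≈ 2478.03 mg.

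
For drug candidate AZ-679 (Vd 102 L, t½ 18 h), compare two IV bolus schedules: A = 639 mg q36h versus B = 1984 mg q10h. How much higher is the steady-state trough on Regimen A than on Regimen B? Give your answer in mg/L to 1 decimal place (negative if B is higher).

Regimen A: f = (1/2)^(36/18) ≈ 0.2500; Cmin,ss = (639/102)·f/(1−f) ≈ 2.088 mg/L.
Regimen B: f = (1/2)^(10/18) ≈ 0.6804; Cmin,ss = (1984/102)·f/(1−f) ≈ 41.409 mg/L.
Difference ≈ 2.088 − 41.409 ≈ -39.321 mg/L.

-39.3 mg/L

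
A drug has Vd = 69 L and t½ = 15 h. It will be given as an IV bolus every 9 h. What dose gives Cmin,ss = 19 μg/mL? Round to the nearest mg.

τ/t½ = 9/15 ≈ 0.6, so f = (1/2)^(9/15) ≈ 0.659754.
Cmin,ss = (D/Vd)·f/(1−f), so D = Cmin,ss·Vd·(1−f)/f.
D = 19 × 69 × (1−f)/f ≈ 19 × 69 × 0.51572 ≈ 676.11 mg.

676 mg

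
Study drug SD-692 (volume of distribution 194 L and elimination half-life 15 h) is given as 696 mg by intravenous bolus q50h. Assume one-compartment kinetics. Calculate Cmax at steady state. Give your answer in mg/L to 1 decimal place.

4.0 mg/L

τ/t½ = 50/15 ≈ 3.3333, so fraction remaining f = (1/2)^(50/15) ≈ 0.0992.
Accumulation ratio R = 1/(1 − f) ≈ 1/0.9008 ≈ 1.1101.
Each bolus raises the concentration by D/Vd = 696/194 ≈ 3.588 mg/L.
Cmax,ss = C₀/(1 − f) ≈ 3.588/0.9008 ≈ 3.983 mg/L.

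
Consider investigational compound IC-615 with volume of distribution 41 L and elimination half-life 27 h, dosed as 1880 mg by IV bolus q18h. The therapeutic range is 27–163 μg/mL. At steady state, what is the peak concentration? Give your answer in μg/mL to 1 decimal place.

τ/t½ = 18/27 ≈ 0.66667, so fraction remaining f = (1/2)^(18/27) ≈ 0.6300.
At steady state, accumulation factor R = 1/(1 − e^(−kτ)) ≈ 2.7027.
Each bolus raises the concentration by D/Vd = 1880/41 ≈ 45.854 μg/mL.
Steady-state peak Cmax,ss = C₀·R ≈ 45.854 × 2.7027 ≈ 123.930 μg/mL.
Peak 123.9 μg/mL vs MTC 163 μg/mL: below toxic threshold.

123.9 μg/mL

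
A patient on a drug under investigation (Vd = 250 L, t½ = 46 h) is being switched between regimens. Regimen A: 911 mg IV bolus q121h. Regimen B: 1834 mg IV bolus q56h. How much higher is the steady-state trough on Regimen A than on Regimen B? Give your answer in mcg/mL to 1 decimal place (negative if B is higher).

-4.8 mcg/mL

Regimen A: f = (1/2)^(121/46) ≈ 0.1615; Cmin,ss = (911/250)·f/(1−f) ≈ 0.702 mcg/mL.
Regimen B: f = (1/2)^(56/46) ≈ 0.4301; Cmin,ss = (1834/250)·f/(1−f) ≈ 5.536 mcg/mL.
Difference ≈ 0.702 − 5.536 ≈ -4.834 mcg/mL.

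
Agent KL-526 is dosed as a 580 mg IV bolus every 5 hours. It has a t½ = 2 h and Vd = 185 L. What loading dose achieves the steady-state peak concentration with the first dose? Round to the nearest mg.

705 mg

f = (1/2)^(5/2) ≈ 0.176777; accumulation ratio R = 1/(1−f) ≈ 1.21474.
Loading dose to hit Cmax,ss on first dose: D_load = D_maint·R ≈ 580 × 1.21474 ≈ 704.55 mg.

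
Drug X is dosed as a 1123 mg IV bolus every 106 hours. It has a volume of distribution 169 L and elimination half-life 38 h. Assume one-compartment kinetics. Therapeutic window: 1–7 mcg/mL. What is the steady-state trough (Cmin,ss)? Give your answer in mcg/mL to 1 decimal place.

1.1 mcg/mL

τ/t½ = 106/38 ≈ 2.7895, so fraction remaining f = (1/2)^(106/38) ≈ 0.1446.
At steady state, accumulation factor R = 1/(1 − e^(−kτ)) ≈ 1.1690.
Each bolus raises the concentration by D/Vd = 1123/169 ≈ 6.645 mcg/mL.
Steady-state peak Cmax,ss = C₀·R ≈ 6.645 × 1.1690 ≈ 7.768 mcg/mL.
One interval later, Cmin,ss = Cmax,ss·e^(−kτ) ≈ 7.768 × 0.1446 ≈ 1.123 mcg/mL.
Trough 1.1 mcg/mL vs MEC 1 mcg/mL: adequate.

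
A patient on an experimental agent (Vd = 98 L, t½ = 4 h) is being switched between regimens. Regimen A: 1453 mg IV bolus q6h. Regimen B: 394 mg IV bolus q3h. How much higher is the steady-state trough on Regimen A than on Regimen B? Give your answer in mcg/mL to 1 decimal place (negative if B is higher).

Regimen A: f = (1/2)^(6/4) ≈ 0.3536; Cmin,ss = (1453/98)·f/(1−f) ≈ 8.111 mcg/mL.
Regimen B: f = (1/2)^(3/4) ≈ 0.5946; Cmin,ss = (394/98)·f/(1−f) ≈ 5.897 mcg/mL.
Difference ≈ 8.111 − 5.897 ≈ 2.214 mcg/mL.

2.2 mcg/mL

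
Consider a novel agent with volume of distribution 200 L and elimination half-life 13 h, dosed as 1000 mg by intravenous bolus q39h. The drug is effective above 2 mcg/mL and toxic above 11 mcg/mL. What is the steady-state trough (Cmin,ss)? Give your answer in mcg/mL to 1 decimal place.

τ = 39 h = 3 half-lives, so f = (1/2)^3 = 0.125.
Accumulation ratio R = 1/(1 − f) = 1/0.875 = 8/7.
Single-dose peak C₀ = D/Vd = 1000/200 = 5 mcg/mL.
Steady-state peak Cmax,ss = C₀·R = 5 × 8/7 ≈ 5.714 mcg/mL.
Steady-state trough Cmin,ss = Cmax,ss·f ≈ 5.714 × 0.125 ≈ 0.714 mcg/mL.
Trough 0.7 mcg/mL vs MEC 2 mcg/mL: subtherapeutic.

0.7 mcg/mL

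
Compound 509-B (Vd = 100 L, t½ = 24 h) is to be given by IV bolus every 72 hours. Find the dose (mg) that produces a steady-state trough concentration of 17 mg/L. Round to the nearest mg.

11900 mg

τ/t½ = 72/24 ≈ 3, so f = (1/2)^(72/24) ≈ 0.125000.
Cmin,ss = (D/Vd)·f/(1−f), so D = Cmin,ss·Vd·(1−f)/f.
D = 17 × 100 × (1−f)/f ≈ 17 × 100 × 7.00000 ≈ 11900.00 mg.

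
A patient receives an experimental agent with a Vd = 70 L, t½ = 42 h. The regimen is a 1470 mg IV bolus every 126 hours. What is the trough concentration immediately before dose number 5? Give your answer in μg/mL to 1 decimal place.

3.0 μg/mL

f = (1/2)^(τ/t½) = (1/2)^(126/42) ≈ 0.1250.
C₀ = D/Vd = 1470/70 ≈ 21.000 μg/mL.
Before the 5th dose, 4 doses have been given. Superposition: Cmin = C₀·(f + f² + … + f^4).
≈ 21.000 × (0.1250 + 0.0156 + 0.0020 + 0.0002) ≈ 21.000 × 0.1428 ≈ 2.999 μg/mL.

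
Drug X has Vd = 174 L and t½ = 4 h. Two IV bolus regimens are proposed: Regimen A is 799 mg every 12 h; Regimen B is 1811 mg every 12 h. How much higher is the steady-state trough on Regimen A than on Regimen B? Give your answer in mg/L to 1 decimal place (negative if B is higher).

Regimen A: f = (1/2)^(12/4) ≈ 0.1250; Cmin,ss = (799/174)·f/(1−f) ≈ 0.656 mg/L.
Regimen B: f = (1/2)^(12/4) ≈ 0.1250; Cmin,ss = (1811/174)·f/(1−f) ≈ 1.487 mg/L.
Difference ≈ 0.656 − 1.487 ≈ -0.831 mg/L.

-0.8 mg/L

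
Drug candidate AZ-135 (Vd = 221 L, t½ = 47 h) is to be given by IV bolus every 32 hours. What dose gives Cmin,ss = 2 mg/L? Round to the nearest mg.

267 mg

τ/t½ = 32/47 ≈ 0.68085, so f = (1/2)^(32/47) ≈ 0.623797.
Cmin,ss = (D/Vd)·f/(1−f), so D = Cmin,ss·Vd·(1−f)/f.
D = 2 × 221 × (1−f)/f ≈ 2 × 221 × 0.60309 ≈ 266.57 mg.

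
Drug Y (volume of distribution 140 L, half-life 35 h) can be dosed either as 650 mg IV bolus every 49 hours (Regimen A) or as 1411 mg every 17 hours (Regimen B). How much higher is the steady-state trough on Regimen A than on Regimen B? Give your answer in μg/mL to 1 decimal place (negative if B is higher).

Regimen A: f = (1/2)^(49/35) ≈ 0.3789; Cmin,ss = (650/140)·f/(1−f) ≈ 2.832 μg/mL.
Regimen B: f = (1/2)^(17/35) ≈ 0.7141; Cmin,ss = (1411/140)·f/(1−f) ≈ 25.174 μg/mL.
Difference ≈ 2.832 − 25.174 ≈ -22.342 μg/mL.

-22.3 μg/mL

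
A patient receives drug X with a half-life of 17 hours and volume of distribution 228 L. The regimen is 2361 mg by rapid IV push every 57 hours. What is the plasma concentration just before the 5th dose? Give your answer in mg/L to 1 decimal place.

1.1 mg/L

f = (1/2)^(τ/t½) = (1/2)^(57/17) ≈ 0.0979.
C₀ = D/Vd = 2361/228 ≈ 10.355 mg/L.
Before the 5th dose, 4 doses have been given. Superposition: Cmin = C₀·(f + f² + … + f^4).
≈ 10.355 × (0.0979 + 0.0096 + 0.0009 + 0.0001) ≈ 10.355 × 0.1085 ≈ 1.124 mg/L.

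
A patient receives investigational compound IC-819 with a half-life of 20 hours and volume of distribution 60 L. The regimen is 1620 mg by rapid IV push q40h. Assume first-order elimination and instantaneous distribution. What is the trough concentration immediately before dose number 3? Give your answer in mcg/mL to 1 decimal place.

f = (1/2)^(τ/t½) = (1/2)^(40/20) ≈ 0.2500.
C₀ = D/Vd = 1620/60 ≈ 27.000 mcg/mL.
Before the 3rd dose, 2 doses have been given. Superposition: Cmin = C₀·(f + f²).
≈ 27.000 × (0.2500 + 0.0625) ≈ 27.000 × 0.3125 ≈ 8.438 mcg/mL.

8.4 mcg/mL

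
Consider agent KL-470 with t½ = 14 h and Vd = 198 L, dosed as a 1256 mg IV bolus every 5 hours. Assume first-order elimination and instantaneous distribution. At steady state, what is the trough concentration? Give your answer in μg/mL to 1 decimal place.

Over one 5-h interval, 5/14 ≈ 0.35714 half-lives elapse, leaving f ≈ 0.7807 of each dose.
Each bolus raises the concentration by D/Vd = 1256/198 ≈ 6.343 μg/mL.
Steady-state trough Cmin,ss = C₀·f/(1−f) ≈ 6.343 × 0.7807/0.2193 ≈ 22.581 μg/mL.

22.6 μg/mL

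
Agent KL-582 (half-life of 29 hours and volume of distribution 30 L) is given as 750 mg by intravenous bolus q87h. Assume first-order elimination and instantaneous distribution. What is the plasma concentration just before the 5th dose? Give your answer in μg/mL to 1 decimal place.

f = (1/2)^(τ/t½) = (1/2)^(87/29) ≈ 0.1250.
C₀ = D/Vd = 750/30 ≈ 25.000 μg/mL.
Before the 5th dose, 4 doses have been given. Superposition: Cmin = C₀·(f + f² + … + f^4).
≈ 25.000 × (0.1250 + 0.0156 + 0.0020 + 0.0002) ≈ 25.000 × 0.1428 ≈ 3.570 μg/mL.

3.6 μg/mL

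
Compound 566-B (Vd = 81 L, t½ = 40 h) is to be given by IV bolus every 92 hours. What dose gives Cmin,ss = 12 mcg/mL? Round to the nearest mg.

3815 mg

τ/t½ = 92/40 ≈ 2.3, so f = (1/2)^(92/40) ≈ 0.203063.
Cmin,ss = (D/Vd)·f/(1−f), so D = Cmin,ss·Vd·(1−f)/f.
D = 12 × 81 × (1−f)/f ≈ 12 × 81 × 3.92458 ≈ 3814.69 mg.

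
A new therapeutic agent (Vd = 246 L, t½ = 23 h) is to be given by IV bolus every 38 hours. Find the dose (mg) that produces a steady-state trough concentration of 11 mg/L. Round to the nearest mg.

τ/t½ = 38/23 ≈ 1.6522, so f = (1/2)^(38/23) ≈ 0.318160.
Cmin,ss = (D/Vd)·f/(1−f), so D = Cmin,ss·Vd·(1−f)/f.
D = 11 × 246 × (1−f)/f ≈ 11 × 246 × 2.14307 ≈ 5799.15 mg.

5799 mg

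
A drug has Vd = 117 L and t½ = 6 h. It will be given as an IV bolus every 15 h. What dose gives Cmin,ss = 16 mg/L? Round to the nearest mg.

8718 mg

τ/t½ = 15/6 ≈ 2.5, so f = (1/2)^(15/6) ≈ 0.176777.
Cmin,ss = (D/Vd)·f/(1−f), so D = Cmin,ss·Vd·(1−f)/f.
D = 16 × 117 × (1−f)/f ≈ 16 × 117 × 4.65684 ≈ 8717.60 mg.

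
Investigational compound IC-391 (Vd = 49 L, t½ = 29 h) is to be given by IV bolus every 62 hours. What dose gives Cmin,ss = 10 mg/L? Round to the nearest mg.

τ/t½ = 62/29 ≈ 2.1379, so f = (1/2)^(62/29) ≈ 0.227205.
Cmin,ss = (D/Vd)·f/(1−f), so D = Cmin,ss·Vd·(1−f)/f.
D = 10 × 49 × (1−f)/f ≈ 10 × 49 × 3.40131 ≈ 1666.64 mg.

1667 mg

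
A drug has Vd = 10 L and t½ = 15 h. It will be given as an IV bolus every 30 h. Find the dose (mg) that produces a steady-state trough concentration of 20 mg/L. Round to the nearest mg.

τ/t½ = 30/15 ≈ 2, so f = (1/2)^(30/15) ≈ 0.250000.
Cmin,ss = (D/Vd)·f/(1−f), so D = Cmin,ss·Vd·(1−f)/f.
D = 20 × 10 × (1−f)/f ≈ 20 × 10 × 3.00000 ≈ 600.00 mg.

600 mg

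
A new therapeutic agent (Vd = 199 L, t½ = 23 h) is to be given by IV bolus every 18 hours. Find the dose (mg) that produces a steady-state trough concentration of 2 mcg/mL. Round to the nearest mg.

τ/t½ = 18/23 ≈ 0.78261, so f = (1/2)^(18/23) ≈ 0.581315.
Cmin,ss = (D/Vd)·f/(1−f), so D = Cmin,ss·Vd·(1−f)/f.
D = 2 × 199 × (1−f)/f ≈ 2 × 199 × 0.72024 ≈ 286.66 mg.

287 mg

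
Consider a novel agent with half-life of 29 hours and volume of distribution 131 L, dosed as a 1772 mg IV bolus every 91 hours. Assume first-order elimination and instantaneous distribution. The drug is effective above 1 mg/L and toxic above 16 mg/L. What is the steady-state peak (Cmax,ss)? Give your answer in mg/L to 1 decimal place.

15.3 mg/L

Over one 91-h interval, 91/29 ≈ 3.1379 half-lives elapse, leaving f ≈ 0.1136 of each dose.
Accumulation ratio R = 1/(1 − f) ≈ 1/0.8864 ≈ 1.1282.
Single-dose peak C₀ = D/Vd = 1772/131 ≈ 13.527 mg/L.
Steady-state peak Cmax,ss = C₀·R ≈ 13.527 × 1.1282 ≈ 15.261 mg/L.
Peak 15.3 mg/L vs MTC 16 mg/L: below toxic threshold.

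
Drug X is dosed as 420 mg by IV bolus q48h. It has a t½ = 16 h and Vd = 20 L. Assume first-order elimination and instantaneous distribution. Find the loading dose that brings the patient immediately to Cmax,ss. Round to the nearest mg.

480 mg

f = (1/2)^(48/16) ≈ 0.125000; accumulation ratio R = 1/(1−f) ≈ 1.14286.
Loading dose to hit Cmax,ss on first dose: D_load = D_maint·R ≈ 420 × 1.14286 ≈ 480.00 mg.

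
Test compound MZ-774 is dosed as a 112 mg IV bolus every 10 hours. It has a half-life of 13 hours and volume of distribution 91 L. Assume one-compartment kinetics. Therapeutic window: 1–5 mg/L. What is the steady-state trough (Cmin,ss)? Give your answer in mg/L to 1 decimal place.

Over one 10-h interval, 10/13 ≈ 0.76923 half-lives elapse, leaving f ≈ 0.5867 of each dose.
At steady state, accumulation factor R = 1/(1 − e^(−kτ)) ≈ 2.4195.
Single-dose peak C₀ = D/Vd = 112/91 ≈ 1.231 mg/L.
Steady-state peak Cmax,ss = C₀·R ≈ 1.231 × 2.4195 ≈ 2.978 mg/L.
Steady-state trough Cmin,ss = Cmax,ss·f ≈ 2.978 × 0.5867 ≈ 1.747 mg/L.
Trough 1.7 mg/L vs MEC 1 mg/L: adequate.

1.7 mg/L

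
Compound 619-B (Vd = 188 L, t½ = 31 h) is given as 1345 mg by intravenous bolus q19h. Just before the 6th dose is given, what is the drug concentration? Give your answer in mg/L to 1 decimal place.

11.9 mg/L

f = (1/2)^(τ/t½) = (1/2)^(19/31) ≈ 0.6539.
C₀ = D/Vd = 1345/188 ≈ 7.154 mg/L.
Before the 6th dose, 5 doses have been given. Superposition: Cmin = C₀·(f + f² + … + f^5).
≈ 7.154 × (0.6539 + 0.4276 + 0.2796 + 0.1828 + 0.1196) ≈ 7.154 × 1.6635 ≈ 11.901 mg/L.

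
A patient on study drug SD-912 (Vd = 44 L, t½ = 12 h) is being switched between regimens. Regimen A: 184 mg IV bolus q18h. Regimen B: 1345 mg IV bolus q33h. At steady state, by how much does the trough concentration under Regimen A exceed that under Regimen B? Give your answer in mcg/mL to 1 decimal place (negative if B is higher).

Regimen A: f = (1/2)^(18/12) ≈ 0.3536; Cmin,ss = (184/44)·f/(1−f) ≈ 2.288 mcg/mL.
Regimen B: f = (1/2)^(33/12) ≈ 0.1487; Cmin,ss = (1345/44)·f/(1−f) ≈ 5.339 mcg/mL.
Difference ≈ 2.288 − 5.339 ≈ -3.051 mcg/mL.

-3.1 mcg/mL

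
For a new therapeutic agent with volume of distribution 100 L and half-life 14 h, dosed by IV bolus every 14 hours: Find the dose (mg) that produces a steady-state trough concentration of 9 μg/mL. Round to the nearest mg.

τ/t½ = 14/14 ≈ 1, so f = (1/2)^(14/14) ≈ 0.500000.
Cmin,ss = (D/Vd)·f/(1−f), so D = Cmin,ss·Vd·(1−f)/f.
D = 9 × 100 × (1−f)/f ≈ 9 × 100 × 1.00000 ≈ 900.00 mg.

900 mg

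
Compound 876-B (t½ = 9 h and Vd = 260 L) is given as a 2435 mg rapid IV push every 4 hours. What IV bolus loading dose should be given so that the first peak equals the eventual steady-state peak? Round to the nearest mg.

f = (1/2)^(4/9) ≈ 0.734867; accumulation ratio R = 1/(1−f) ≈ 3.77169.
Loading dose to hit Cmax,ss on first dose: D_load = D_maint·R ≈ 2435 × 3.77169 ≈ 9184.07 mg.

9184 mg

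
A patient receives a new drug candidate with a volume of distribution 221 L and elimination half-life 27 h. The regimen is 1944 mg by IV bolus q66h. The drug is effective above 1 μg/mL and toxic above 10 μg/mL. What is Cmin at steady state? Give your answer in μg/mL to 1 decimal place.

τ/t½ = 66/27 ≈ 2.4444, so fraction remaining f = (1/2)^(66/27) ≈ 0.1837.
Accumulation ratio R = 1/(1 − f) ≈ 1/0.8163 ≈ 1.2250.
Each bolus raises the concentration by D/Vd = 1944/221 ≈ 8.796 μg/mL.
Steady-state peak Cmax,ss = C₀·R ≈ 8.796 × 1.2250 ≈ 10.775 μg/mL.
One interval later, Cmin,ss = Cmax,ss·e^(−kτ) ≈ 10.775 × 0.1837 ≈ 1.979 μg/mL.
Trough 2.0 μg/mL vs MEC 1 μg/mL: adequate.

2.0 μg/mL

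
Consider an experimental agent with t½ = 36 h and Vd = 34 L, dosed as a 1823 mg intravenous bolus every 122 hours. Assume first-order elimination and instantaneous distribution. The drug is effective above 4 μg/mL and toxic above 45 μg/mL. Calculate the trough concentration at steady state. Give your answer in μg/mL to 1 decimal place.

5.7 μg/mL

Over one 122-h interval, 122/36 ≈ 3.3889 half-lives elapse, leaving f ≈ 0.0955 of each dose.
At steady state, accumulation factor R = 1/(1 − e^(−kτ)) ≈ 1.1056.
Single-dose peak C₀ = D/Vd = 1823/34 ≈ 53.618 μg/mL.
Cmax,ss = C₀/(1 − f) ≈ 53.618/0.9045 ≈ 59.279 μg/mL.
Steady-state trough Cmin,ss = Cmax,ss·f ≈ 59.279 × 0.0955 ≈ 5.661 μg/mL.
Trough 5.7 μg/mL vs MEC 4 μg/mL: adequate.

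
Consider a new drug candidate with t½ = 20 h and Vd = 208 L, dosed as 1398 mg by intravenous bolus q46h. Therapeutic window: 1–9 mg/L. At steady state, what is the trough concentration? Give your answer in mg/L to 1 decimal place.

Over one 46-h interval, 46/20 ≈ 2.3 half-lives elapse, leaving f ≈ 0.2031 of each dose.
Each bolus raises the concentration by D/Vd = 1398/208 ≈ 6.721 mg/L.
Steady-state trough Cmin,ss = C₀·f/(1−f) ≈ 6.721 × 0.2031/0.7969 ≈ 1.713 mg/L.
Trough 1.7 mg/L vs MEC 1 mg/L: adequate.

1.7 mg/L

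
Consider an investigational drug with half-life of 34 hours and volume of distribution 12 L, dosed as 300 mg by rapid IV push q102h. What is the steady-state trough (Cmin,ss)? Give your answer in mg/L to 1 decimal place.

3.6 mg/L

The dosing interval is 3 half-lives, so f = 2^(−3) = 0.125.
At steady state, R = 1/(1 − 0.125) = 8/7.
Single-dose peak C₀ = D/Vd = 300/12 = 25 mg/L.
Steady-state peak Cmax,ss = C₀·R = 25 × 8/7 ≈ 28.571 mg/L.
Steady-state trough Cmin,ss = Cmax,ss·f ≈ 28.571 × 0.125 ≈ 3.571 mg/L.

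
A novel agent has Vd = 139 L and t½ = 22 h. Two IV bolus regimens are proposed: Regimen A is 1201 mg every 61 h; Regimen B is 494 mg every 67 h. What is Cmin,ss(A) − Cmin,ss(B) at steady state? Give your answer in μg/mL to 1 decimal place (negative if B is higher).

Regimen A: f = (1/2)^(61/22) ≈ 0.1463; Cmin,ss = (1201/139)·f/(1−f) ≈ 1.481 μg/mL.
Regimen B: f = (1/2)^(67/22) ≈ 0.1211; Cmin,ss = (494/139)·f/(1−f) ≈ 0.490 μg/mL.
Difference ≈ 1.481 − 0.490 ≈ 0.991 μg/mL.

1.0 μg/mL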